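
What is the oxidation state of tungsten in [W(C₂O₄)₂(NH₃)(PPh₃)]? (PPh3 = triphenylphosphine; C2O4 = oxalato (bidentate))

No counter-ion: the bracketed complex is neutral.
Ligand charges: 1×PPh3 neutral; 2×C2O4 = -4; 1×NH3 neutral; sum -4.
W + (-4) = 0 ⇒ W is +4.

+4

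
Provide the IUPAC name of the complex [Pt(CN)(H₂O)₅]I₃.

pentaaquacyanoplatinum(IV) iodide

The 3 iodide counter-ions carry a total charge of -3, so each complex ion is 3+.
Ligand charges: 5×aqua (neutral), 1×cyano (-1 each); total -1. So Pt + (-1) = 3+, giving Pt = +4.
Ligands are named alphabetically: aqua before cyano.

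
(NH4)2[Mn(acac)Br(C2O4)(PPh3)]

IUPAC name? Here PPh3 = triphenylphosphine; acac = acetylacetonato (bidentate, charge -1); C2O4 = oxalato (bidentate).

ammonium (acetylacetonato)bromooxalato(triphenylphosphine)manganate(II)

The 2 ammonium counter-ions carry a total charge of +2, so each complex ion is 2−.
Ligand charges: 1×triphenylphosphine (neutral), 1×bromo (-1 each), 1×acetylacetonato (-1 each), 1×oxalato (-2 each); total -4. So Mn + (-4) = 2−, giving Mn = +2.
Ligands are named alphabetically: acetylacetonato before bromo before oxalato before triphenylphosphine.
The complex ion is anionic, so manganese takes the -ate form manganate(II).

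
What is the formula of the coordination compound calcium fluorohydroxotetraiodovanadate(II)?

Ligands: 4 iodo (I, -1), 1 hydroxo (OH, -1), 1 fluoro (F, -1). Ligand charge sum = -6.
Charge balance with calcium (+2) requires 1 complex ion per 2 calcium.

Ca2[VFI4(OH)]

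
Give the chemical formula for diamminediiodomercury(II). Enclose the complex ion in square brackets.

[HgI2(NH3)2]

Ligands: 2 ammine (NH3, neutral), 2 iodo (I, -1). Ligand charge sum = -2.
With Hg in oxidation state +2, the complex ion is [Hg...].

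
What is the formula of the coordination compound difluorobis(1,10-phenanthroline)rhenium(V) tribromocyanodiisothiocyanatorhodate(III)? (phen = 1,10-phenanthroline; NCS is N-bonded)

Cation [Re…]: ligand charges -2, Re(V) ⇒ ion charge 3+.
Anion [Rh…]: ligand charges -6, Rh(III) ⇒ ion charge 3−.
One 3+ cation balances one 3− anion.

[ReF2(phen)2][RhBr3(CN)(NCS)2]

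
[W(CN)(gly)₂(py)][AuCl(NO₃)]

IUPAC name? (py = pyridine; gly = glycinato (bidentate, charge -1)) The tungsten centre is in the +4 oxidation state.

cyanobis(glycinato)(pyridine)tungsten(IV) chloronitratoaurate(I)

Both ions are complex: the cation is named first with the plain metal name, the anion second with the -ate form; each ion's ligands are alphabetised independently.
W is given as +4; the cation's ligand charges sum to -3, so the complex cation is 1+.
A 1:1 salt means the anion carries the equal and opposite charge, 1−.
Anion: ligand charges sum to -2; for the ion to be 1−, Au = +1.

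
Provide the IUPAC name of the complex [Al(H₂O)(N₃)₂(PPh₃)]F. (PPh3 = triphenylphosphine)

aquadiazido(triphenylphosphine)aluminium(III) fluoride

The 1 fluoride counter-ion carries a total charge of -1, so each complex ion is 1+.
Ligand charges: 1×aqua (neutral), 2×azido (-1 each), 1×triphenylphosphine (neutral); total -2. So Al + (-2) = 1+, giving Al = +3.
Ligands are named alphabetically: aqua before azido before triphenylphosphine.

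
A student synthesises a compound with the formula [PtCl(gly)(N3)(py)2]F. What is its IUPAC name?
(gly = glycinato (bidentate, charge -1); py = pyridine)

The 1 fluoride counter-ion carries a total charge of -1, so each complex ion is 1+.
Ligand charges: 1×glycinato (-1 each), 1×azido (-1 each), 1×chloro (-1 each), 2×pyridine (neutral); total -3. So Pt + (-3) = 1+, giving Pt = +4.
Ligands are named alphabetically: azido before chloro before glycinato before pyridine.

azidochloro(glycinato)bis(pyridine)platinum(IV) fluoride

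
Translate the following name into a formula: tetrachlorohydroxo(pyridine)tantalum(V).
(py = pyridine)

[TaCl4(OH)(py)]

Ligands: 1 pyridine (py, neutral), 1 hydroxo (OH, -1), 4 chloro (Cl, -1). Ligand charge sum = -5.
With Ta in oxidation state +5, the complex ion is [Ta...].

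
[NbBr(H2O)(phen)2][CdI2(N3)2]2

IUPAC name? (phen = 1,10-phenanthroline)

aquabromobis(1,10-phenanthroline)niobium(V) diazidodiiodocadmate(II)

Both ions are complex: the cation is named first with the plain metal name, the anion second with the -ate form; each ion's ligands are alphabetised independently.
Cadmium is always +2 in its complexes; the anion's ligand charges sum to -4, so the complex anion is 2−.
With 2 anions per cation, the cation must be 2×2 = 4+.
Cation: ligand charges sum to -1; for the ion to be 4+, Nb = +5.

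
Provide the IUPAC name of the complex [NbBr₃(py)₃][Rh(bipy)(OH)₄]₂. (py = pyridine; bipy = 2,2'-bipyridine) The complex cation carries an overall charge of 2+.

Both ions are complex: the cation is named first with the plain metal name, the anion second with the -ate form; each ion's ligands are alphabetised independently.
The complex cation is given as 2+; its ligand charges sum to -3, so Nb = +5.
With 2 anions per cation, each anion must be 2/2 = 1−.
Anion: ligand charges sum to -4; for the ion to be 1−, Rh = +3.

tribromotris(pyridine)niobium(V) (2,2'-bipyridine)tetrahydroxorhodate(III)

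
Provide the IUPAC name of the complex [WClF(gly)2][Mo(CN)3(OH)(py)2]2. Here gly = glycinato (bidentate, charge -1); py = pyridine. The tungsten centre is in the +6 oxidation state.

chlorofluorobis(glycinato)tungsten(VI) tricyanohydroxobis(pyridine)molybdate(III)

W is given as +6; the cation's ligand charges sum to -4, so the complex cation is 2+.
With 2 anions per cation, each anion must be 2/2 = 1−.
Anion: ligand charges sum to -4; for the ion to be 1−, Mo = +3.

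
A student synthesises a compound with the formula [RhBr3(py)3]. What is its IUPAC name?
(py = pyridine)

tribromotris(pyridine)rhodium(III)

There is no counter-ion, so the complex is neutral overall.
Ligand charges: 3×bromo (-1 each), 3×pyridine (neutral); total -3. So Rh + (-3) = 0, giving Rh = +3.
Ligands are named alphabetically: bromo before pyridine.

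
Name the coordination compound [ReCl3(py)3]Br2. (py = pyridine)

trichlorotris(pyridine)rhenium(V) bromide

The 2 bromide counter-ions carry a total charge of -2, so each complex ion is 2+.
Ligand charges: 3×pyridine (neutral), 3×chloro (-1 each); total -3. So Re + (-3) = 2+, giving Re = +5.
Ligands are named alphabetically: chloro before pyridine.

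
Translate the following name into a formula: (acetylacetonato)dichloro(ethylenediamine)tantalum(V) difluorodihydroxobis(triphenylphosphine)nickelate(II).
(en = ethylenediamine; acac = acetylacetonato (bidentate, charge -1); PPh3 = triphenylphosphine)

Cation [Ta…]: ligand charges -3, Ta(V) ⇒ ion charge 2+.
Anion [Ni…]: ligand charges -4, Ni(II) ⇒ ion charge 2−.

[Ta(acac)Cl2(en)][NiF2(OH)2(PPh3)2]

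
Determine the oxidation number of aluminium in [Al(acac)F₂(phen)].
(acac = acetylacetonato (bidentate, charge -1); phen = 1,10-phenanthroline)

No counter-ion: the bracketed complex is neutral.
Ligand charges: 1×acac = -1; 1×phen neutral; 2×F = -2; sum -3.
Al + (-3) = 0 ⇒ Al is +3.

+3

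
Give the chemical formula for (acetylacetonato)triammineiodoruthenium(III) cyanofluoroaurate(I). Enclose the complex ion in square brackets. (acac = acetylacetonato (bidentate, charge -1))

[Ru(acac)I(NH3)3][Au(CN)F]

Cation [Ru…]: ligand charges -2, Ru(III) ⇒ ion charge 1+.
Anion [Au…]: ligand charges -2, Au(I) ⇒ ion charge 1−.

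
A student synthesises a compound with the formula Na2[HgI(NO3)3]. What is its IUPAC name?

The 2 sodium counter-ions carry a total charge of +2, so each complex ion is 2−.
Ligand charges: 3×nitrato (-1 each), 1×iodo (-1 each); total -4. So Hg + (-4) = 2−, giving Hg = +2.
Ligands are named alphabetically: iodo before nitrato.
The complex ion is anionic, so mercury takes the -ate form mercurate(II).

sodium iodotrinitratomercurate(II)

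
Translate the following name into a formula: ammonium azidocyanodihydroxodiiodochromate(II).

Ligands: 2 iodo (I, -1), 1 cyano (CN, -1), 2 hydroxo (OH, -1), 1 azido (N3, -1). Ligand charge sum = -6.
With Cr in oxidation state +2, the complex ion is [Cr...]^4−.
Charge balance with ammonium (+1) requires 1 complex ion per 4 ammonium.

(NH4)4[Cr(CN)I2(N3)(OH)2]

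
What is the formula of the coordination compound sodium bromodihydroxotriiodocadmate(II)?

Ligands: 1 bromo (Br, -1), 2 hydroxo (OH, -1), 3 iodo (I, -1). Ligand charge sum = -6.
With Cd in oxidation state +2, the complex ion is [Cd...]^4−.
Charge balance with sodium (+1) requires 1 complex ion per 4 sodium.

Na4[CdBrI3(OH)2]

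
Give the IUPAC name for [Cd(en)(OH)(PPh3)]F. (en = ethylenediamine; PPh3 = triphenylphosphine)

(ethylenediamine)hydroxo(triphenylphosphine)cadmium(II) fluoride

The 1 fluoride counter-ion carries a total charge of -1, so each complex ion is 1+.
Ligand charges: 1×hydroxo (-1 each), 1×ethylenediamine (neutral), 1×triphenylphosphine (neutral); total -1. So Cd + (-1) = 1+, giving Cd = +2.
Ligands are named alphabetically: ethylenediamine before hydroxo before triphenylphosphine.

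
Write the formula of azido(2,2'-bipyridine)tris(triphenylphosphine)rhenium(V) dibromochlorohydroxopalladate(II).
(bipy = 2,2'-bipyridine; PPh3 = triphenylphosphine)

[Re(bipy)(N3)(PPh3)3][PdBr2Cl(OH)]2

Cation [Re…]: ligand charges -1, Re(V) ⇒ ion charge 4+.
Anion [Pd…]: ligand charges -4, Pd(II) ⇒ ion charge 2−.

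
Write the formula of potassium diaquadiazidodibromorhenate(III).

K[ReBr2(H2O)2(N3)2]

Ligands: 2 azido (N3, -1), 2 bromo (Br, -1), 2 aqua (H2O, neutral). Ligand charge sum = -4.
Charge balance with potassium (+1) requires 1 complex ion per 1 potassium.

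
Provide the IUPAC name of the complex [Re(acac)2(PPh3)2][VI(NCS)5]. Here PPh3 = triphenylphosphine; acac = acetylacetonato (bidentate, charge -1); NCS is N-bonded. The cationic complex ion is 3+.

bis(acetylacetonato)bis(triphenylphosphine)rhenium(V) iodopentaisothiocyanatovanadate(III)

Both ions are complex: the cation is named first with the plain metal name, the anion second with the -ate form; each ion's ligands are alphabetised independently.
The complex cation is given as 3+; its ligand charges sum to -2, so Re = +5.
A 1:1 salt means the anion carries the equal and opposite charge, 3−.
Anion: ligand charges sum to -6; for the ion to be 3−, V = +3.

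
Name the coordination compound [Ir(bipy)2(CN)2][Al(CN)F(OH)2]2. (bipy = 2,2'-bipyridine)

Aluminium is always +3 in its complexes; the anion's ligand charges sum to -4, so the complex anion is 1−.
With 2 anions per cation, the cation must be 2×1 = 2+.
Cation: ligand charges sum to -2; for the ion to be 2+, Ir = +4.

bis(2,2'-bipyridine)dicyanoiridium(IV) cyanofluorodihydroxoaluminate(III)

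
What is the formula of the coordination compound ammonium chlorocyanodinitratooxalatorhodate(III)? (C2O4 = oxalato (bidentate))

Ligands: 2 nitrato (NO3, -1), 1 chloro (Cl, -1), 1 cyano (CN, -1), 1 oxalato (C2O4, -2). Ligand charge sum = -6.
With Rh in oxidation state +3, the complex ion is [Rh...]^3−.
Charge balance with ammonium (+1) requires 1 complex ion per 3 ammonium.

(NH4)3[Rh(C2O4)Cl(CN)(NO3)2]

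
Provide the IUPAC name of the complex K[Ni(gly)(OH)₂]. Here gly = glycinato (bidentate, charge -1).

The 1 potassium counter-ion carries a total charge of +1, so each complex ion is 1−.
Ligand charges: 2×hydroxo (-1 each), 1×glycinato (-1 each); total -3. So Ni + (-3) = 1−, giving Ni = +2.
The complex ion is anionic, so nickel takes the -ate form nickelate(II).

potassium (glycinato)dihydroxonickelate(II)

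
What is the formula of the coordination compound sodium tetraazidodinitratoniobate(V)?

Na[Nb(N3)4(NO3)2]

Ligands: 2 nitrato (NO3, -1), 4 azido (N3, -1). Ligand charge sum = -6.
With Nb in oxidation state +5, the complex ion is [Nb...]^1−.
Charge balance with sodium (+1) requires 1 complex ion per 1 sodium.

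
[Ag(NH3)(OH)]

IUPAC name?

There is no counter-ion, so the complex is neutral overall.
Ligand charges: 1×hydroxo (-1 each), 1×ammine (neutral); total -1. So Ag + (-1) = 0, giving Ag = +1.
Ligands are named alphabetically: ammine before hydroxo.

amminehydroxosilver(I)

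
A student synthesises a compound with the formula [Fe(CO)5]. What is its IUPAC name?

pentacarbonyliron(0)

There is no counter-ion, so the complex is neutral overall.
Ligand charges: 5×carbonyl (neutral); total 0. So Fe + (0) = 0, giving Fe = 0.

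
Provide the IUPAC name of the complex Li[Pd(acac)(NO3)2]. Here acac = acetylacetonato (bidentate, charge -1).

The 1 lithium counter-ion carries a total charge of +1, so each complex ion is 1−.
Ligand charges: 1×acetylacetonato (-1 each), 2×nitrato (-1 each); total -3. So Pd + (-3) = 1−, giving Pd = +2.
Ligands are named alphabetically: acetylacetonato before nitrato.
The complex ion is anionic, so palladium takes the -ate form palladate(II).

lithium (acetylacetonato)dinitratopalladate(II)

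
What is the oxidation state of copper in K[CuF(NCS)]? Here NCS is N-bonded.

1 potassium outside the brackets (+1 each) → the complex ion is 1−.
Ligand charges: 1×F = -1; 1×NCS = -1; sum -2.
Cu + (-2) = 1− ⇒ Cu is +1.

+1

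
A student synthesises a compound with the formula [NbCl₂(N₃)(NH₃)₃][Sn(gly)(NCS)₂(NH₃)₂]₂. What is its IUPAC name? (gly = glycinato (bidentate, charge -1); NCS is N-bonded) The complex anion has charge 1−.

The complex anion is given as 1−; its ligand charges sum to -3, so Sn = +2.
With 2 anions per cation, the cation must be 2×1 = 2+.
Cation: ligand charges sum to -3; for the ion to be 2+, Nb = +5.

triammineazidodichloroniobium(V) diammine(glycinato)diisothiocyanatostannate(II)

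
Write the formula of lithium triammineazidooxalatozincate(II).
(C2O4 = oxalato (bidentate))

Ligands: 1 azido (N3, -1), 3 ammine (NH3, neutral), 1 oxalato (C2O4, -2). Ligand charge sum = -3.
Charge balance with lithium (+1) requires 1 complex ion per 1 lithium.

Li[Zn(C2O4)(N3)(NH3)3]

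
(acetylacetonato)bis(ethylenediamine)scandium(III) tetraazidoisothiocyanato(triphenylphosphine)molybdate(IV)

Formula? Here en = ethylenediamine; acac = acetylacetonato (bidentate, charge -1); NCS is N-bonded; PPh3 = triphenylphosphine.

Cation [Sc…]: ligand charges -1, Sc(III) ⇒ ion charge 2+.
Anion [Mo…]: ligand charges -5, Mo(IV) ⇒ ion charge 1−.
One 2+ cation requires 2 of the 1− anion.

[Sc(acac)(en)2][Mo(N3)4(NCS)(PPh3)]2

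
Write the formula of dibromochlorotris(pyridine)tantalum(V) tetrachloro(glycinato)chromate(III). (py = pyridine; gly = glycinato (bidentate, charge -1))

[TaBr2Cl(py)3][CrCl4(gly)]

Cation [Ta…]: ligand charges -3, Ta(V) ⇒ ion charge 2+.
Anion [Cr…]: ligand charges -5, Cr(III) ⇒ ion charge 2−.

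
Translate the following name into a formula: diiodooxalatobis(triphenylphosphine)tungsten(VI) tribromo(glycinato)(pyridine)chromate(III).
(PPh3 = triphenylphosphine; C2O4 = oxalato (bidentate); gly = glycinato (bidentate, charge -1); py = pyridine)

[W(C2O4)I2(PPh3)2][CrBr3(gly)(py)]2

Cation [W…]: ligand charges -4, W(VI) ⇒ ion charge 2+.
Anion [Cr…]: ligand charges -4, Cr(III) ⇒ ion charge 1−.
One 2+ cation requires 2 of the 1− anion.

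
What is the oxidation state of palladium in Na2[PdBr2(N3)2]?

2 sodium outside the brackets (+1 each) → the complex ion is 2−.
Ligand charges: 2×Br = -2; 2×N3 = -2; sum -4.
Pd + (-4) = 2− ⇒ Pd is +2.

+2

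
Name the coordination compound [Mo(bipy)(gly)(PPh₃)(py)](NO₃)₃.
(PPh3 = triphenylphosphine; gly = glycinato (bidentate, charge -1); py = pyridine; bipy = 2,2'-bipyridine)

(2,2'-bipyridine)(glycinato)(pyridine)(triphenylphosphine)molybdenum(IV) nitrate

The 3 nitrate counter-ions carry a total charge of -3, so each complex ion is 3+.
Ligand charges: 1×triphenylphosphine (neutral), 1×glycinato (-1 each), 1×pyridine (neutral), 1×2,2'-bipyridine (neutral); total -1. So Mo + (-1) = 3+, giving Mo = +4.
Ligands are named alphabetically: bipyridine before glycinato before pyridine before triphenylphosphine.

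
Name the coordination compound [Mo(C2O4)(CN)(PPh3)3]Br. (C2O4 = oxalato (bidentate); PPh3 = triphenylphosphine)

cyanooxalatotris(triphenylphosphine)molybdenum(IV) bromide

The 1 bromide counter-ion carries a total charge of -1, so each complex ion is 1+.
Ligand charges: 1×oxalato (-2 each), 1×cyano (-1 each), 3×triphenylphosphine (neutral); total -3. So Mo + (-3) = 1+, giving Mo = +4.
Ligands are named alphabetically: cyano before oxalato before triphenylphosphine.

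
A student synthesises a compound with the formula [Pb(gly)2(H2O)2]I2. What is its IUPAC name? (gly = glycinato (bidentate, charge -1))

The 2 iodide counter-ions carry a total charge of -2, so each complex ion is 2+.
Ligand charges: 2×glycinato (-1 each), 2×aqua (neutral); total -2. So Pb + (-2) = 2+, giving Pb = +4.
Ligands are named alphabetically: aqua before glycinato.

diaquabis(glycinato)lead(IV) iodide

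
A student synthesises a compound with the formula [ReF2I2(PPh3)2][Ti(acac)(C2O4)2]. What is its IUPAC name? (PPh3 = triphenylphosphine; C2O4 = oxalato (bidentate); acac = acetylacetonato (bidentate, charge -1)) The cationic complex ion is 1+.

Both ions are complex: the cation is named first with the plain metal name, the anion second with the -ate form; each ion's ligands are alphabetised independently.
The complex cation is given as 1+; its ligand charges sum to -4, so Re = +5.
A 1:1 salt means the anion carries the equal and opposite charge, 1−.
Anion: ligand charges sum to -5; for the ion to be 1−, Ti = +4.

difluorodiiodobis(triphenylphosphine)rhenium(V) (acetylacetonato)dioxalatotitanate(IV)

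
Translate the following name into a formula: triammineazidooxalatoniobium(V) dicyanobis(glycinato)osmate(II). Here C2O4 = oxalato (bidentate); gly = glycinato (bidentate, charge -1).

[Nb(C2O4)(N3)(NH3)3][Os(CN)2(gly)2]

Cation [Nb…]: ligand charges -3, Nb(V) ⇒ ion charge 2+.
Anion [Os…]: ligand charges -4, Os(II) ⇒ ion charge 2−.
One 2+ cation balances one 2− anion.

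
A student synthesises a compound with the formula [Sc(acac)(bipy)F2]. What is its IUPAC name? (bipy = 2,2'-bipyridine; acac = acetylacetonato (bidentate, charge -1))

There is no counter-ion, so the complex is neutral overall.
Ligand charges: 1×2,2'-bipyridine (neutral), 1×acetylacetonato (-1 each), 2×fluoro (-1 each); total -3. So Sc + (-3) = 0, giving Sc = +3.
Ligands are named alphabetically: acetylacetonato before bipyridine before fluoro.

(acetylacetonato)(2,2'-bipyridine)difluoroscandium(III)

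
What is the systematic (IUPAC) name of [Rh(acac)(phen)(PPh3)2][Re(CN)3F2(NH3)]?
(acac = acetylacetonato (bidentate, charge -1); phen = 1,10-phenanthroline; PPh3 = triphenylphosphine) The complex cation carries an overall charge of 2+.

(acetylacetonato)(1,10-phenanthroline)bis(triphenylphosphine)rhodium(III) amminetricyanodifluororhenate(III)

Both ions are complex: the cation is named first with the plain metal name, the anion second with the -ate form; each ion's ligands are alphabetised independently.
The complex cation is given as 2+; its ligand charges sum to -1, so Rh = +3.
A 1:1 salt means the anion carries the equal and opposite charge, 2−.
Anion: ligand charges sum to -5; for the ion to be 2−, Re = +3.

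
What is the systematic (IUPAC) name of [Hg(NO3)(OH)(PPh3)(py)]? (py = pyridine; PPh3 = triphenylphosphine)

There is no counter-ion, so the complex is neutral overall.
Ligand charges: 1×hydroxo (-1 each), 1×pyridine (neutral), 1×triphenylphosphine (neutral), 1×nitrato (-1 each); total -2. So Hg + (-2) = 0, giving Hg = +2.
Ligands are named alphabetically: hydroxo before nitrato before pyridine before triphenylphosphine.

hydroxonitrato(pyridine)(triphenylphosphine)mercury(II)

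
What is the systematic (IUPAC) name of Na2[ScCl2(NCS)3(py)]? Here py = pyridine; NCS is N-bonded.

sodium dichlorotriisothiocyanato(pyridine)scandate(III)

The 2 sodium counter-ions carry a total charge of +2, so each complex ion is 2−.
Ligand charges: 2×chloro (-1 each), 1×pyridine (neutral), 3×isothiocyanato (-1 each); total -5. So Sc + (-5) = 2−, giving Sc = +3.
The complex ion is anionic, so scandium takes the -ate form scandate(III).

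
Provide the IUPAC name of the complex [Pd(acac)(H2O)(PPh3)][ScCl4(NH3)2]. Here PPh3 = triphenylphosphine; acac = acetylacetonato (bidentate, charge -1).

(acetylacetonato)aqua(triphenylphosphine)palladium(II) diamminetetrachloroscandate(III)

Both ions are complex: the cation is named first with the plain metal name, the anion second with the -ate form; each ion's ligands are alphabetised independently.
Scandium is always +3 in its complexes; the anion's ligand charges sum to -4, so the complex anion is 1−.
A 1:1 salt means the cation carries the equal and opposite charge, 1+.
Cation: ligand charges sum to -1; for the ion to be 1+, Pd = +2.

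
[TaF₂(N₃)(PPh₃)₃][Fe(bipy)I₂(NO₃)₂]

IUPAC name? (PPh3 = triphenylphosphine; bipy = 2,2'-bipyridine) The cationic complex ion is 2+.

azidodifluorotris(triphenylphosphine)tantalum(V) (2,2'-bipyridine)diiododinitratoferrate(II)

The complex cation is given as 2+; its ligand charges sum to -3, so Ta = +5.
A 1:1 salt means the anion carries the equal and opposite charge, 2−.
Anion: ligand charges sum to -4; for the ion to be 2−, Fe = +2.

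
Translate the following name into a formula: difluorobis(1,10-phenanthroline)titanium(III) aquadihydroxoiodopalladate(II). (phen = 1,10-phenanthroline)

Cation [Ti…]: ligand charges -2, Ti(III) ⇒ ion charge 1+.
Anion [Pd…]: ligand charges -3, Pd(II) ⇒ ion charge 1−.

[TiF2(phen)2][Pd(H2O)I(OH)2]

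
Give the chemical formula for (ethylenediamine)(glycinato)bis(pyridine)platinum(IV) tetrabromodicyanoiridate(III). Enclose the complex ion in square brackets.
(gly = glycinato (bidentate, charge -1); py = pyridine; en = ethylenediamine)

Cation [Pt…]: ligand charges -1, Pt(IV) ⇒ ion charge 3+.
Anion [Ir…]: ligand charges -6, Ir(III) ⇒ ion charge 3−.
One 3+ cation balances one 3− anion.

[Pt(en)(gly)(py)2][IrBr4(CN)2]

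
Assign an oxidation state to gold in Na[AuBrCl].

+1

1 sodium outside the brackets (+1 each) → the complex ion is 1−.
Ligand charges: 1×Br = -1; 1×Cl = -1; sum -2.
Au + (-2) = 1− ⇒ Au is +1.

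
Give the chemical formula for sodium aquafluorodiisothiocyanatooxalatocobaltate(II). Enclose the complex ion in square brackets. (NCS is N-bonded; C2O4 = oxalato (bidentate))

Na3[Co(C2O4)F(H2O)(NCS)2]

Ligands: 2 isothiocyanato (NCS, -1), 1 oxalato (C2O4, -2), 1 fluoro (F, -1), 1 aqua (H2O, neutral). Ligand charge sum = -5.
With Co in oxidation state +2, the complex ion is [Co...]^3−.
Charge balance with sodium (+1) requires 1 complex ion per 3 sodium.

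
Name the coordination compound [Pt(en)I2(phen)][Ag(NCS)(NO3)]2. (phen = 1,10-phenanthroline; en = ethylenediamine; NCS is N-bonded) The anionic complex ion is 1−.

(ethylenediamine)diiodo(1,10-phenanthroline)platinum(IV) isothiocyanatonitratoargentate(I)

Both ions are complex: the cation is named first with the plain metal name, the anion second with the -ate form; each ion's ligands are alphabetised independently.
The complex anion is given as 1−; its ligand charges sum to -2, so Ag = +1.
With 2 anions per cation, the cation must be 2×1 = 2+.
Cation: ligand charges sum to -2; for the ion to be 2+, Pt = +4.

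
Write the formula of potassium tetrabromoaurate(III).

K[AuBr4]

Ligands: 4 bromo (Br, -1). Ligand charge sum = -4.
Charge balance with potassium (+1) requires 1 complex ion per 1 potassium.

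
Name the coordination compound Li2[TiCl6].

The 2 lithium counter-ions carry a total charge of +2, so each complex ion is 2−.
Ligand charges: 6×chloro (-1 each); total -6. So Ti + (-6) = 2−, giving Ti = +4.
The complex ion is anionic, so titanium takes the -ate form titanate(IV).

lithium hexachlorotitanate(IV)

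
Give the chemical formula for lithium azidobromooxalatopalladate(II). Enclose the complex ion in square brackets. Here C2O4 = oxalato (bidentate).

Li2[PdBr(C2O4)(N3)]

Ligands: 1 oxalato (C2O4, -2), 1 azido (N3, -1), 1 bromo (Br, -1). Ligand charge sum = -4.
With Pd in oxidation state +2, the complex ion is [Pd...]^2−.
Charge balance with lithium (+1) requires 1 complex ion per 2 lithium.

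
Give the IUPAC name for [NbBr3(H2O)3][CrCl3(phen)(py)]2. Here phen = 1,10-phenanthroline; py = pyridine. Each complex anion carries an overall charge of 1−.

Both ions are complex: the cation is named first with the plain metal name, the anion second with the -ate form; each ion's ligands are alphabetised independently.
The complex anion is given as 1−; its ligand charges sum to -3, so Cr = +2.
With 2 anions per cation, the cation must be 2×1 = 2+.
Cation: ligand charges sum to -3; for the ion to be 2+, Nb = +5.

triaquatribromoniobium(V) trichloro(1,10-phenanthroline)(pyridine)chromate(II)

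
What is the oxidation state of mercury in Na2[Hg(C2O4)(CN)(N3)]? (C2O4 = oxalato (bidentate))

+2

2 sodium outside the brackets (+1 each) → the complex ion is 2−.
Ligand charges: 1×CN = -1; 1×N3 = -1; 1×C2O4 = -2; sum -4.
Hg + (-4) = 2− ⇒ Hg is +2.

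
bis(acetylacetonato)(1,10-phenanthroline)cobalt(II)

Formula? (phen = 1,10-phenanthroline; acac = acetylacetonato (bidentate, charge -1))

Ligands: 1 1,10-phenanthroline (phen, neutral), 2 acetylacetonato (acac, -1). Ligand charge sum = -2.
With Co in oxidation state +2, the complex ion is [Co...].

[Co(acac)2(phen)]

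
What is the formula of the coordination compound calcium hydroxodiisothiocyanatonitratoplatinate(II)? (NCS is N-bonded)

Ligands: 2 isothiocyanato (NCS, -1), 1 hydroxo (OH, -1), 1 nitrato (NO3, -1). Ligand charge sum = -4.
Charge balance with calcium (+2) requires 1 complex ion per 1 calcium.

Ca[Pt(NCS)2(NO3)(OH)]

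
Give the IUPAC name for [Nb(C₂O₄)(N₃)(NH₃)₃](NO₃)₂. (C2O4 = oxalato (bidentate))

The 2 nitrate counter-ions carry a total charge of -2, so each complex ion is 2+.
Ligand charges: 3×ammine (neutral), 1×oxalato (-2 each), 1×azido (-1 each); total -3. So Nb + (-3) = 2+, giving Nb = +5.
Ligands are named alphabetically: ammine before azido before oxalato.

triammineazidooxalatoniobium(V) nitrate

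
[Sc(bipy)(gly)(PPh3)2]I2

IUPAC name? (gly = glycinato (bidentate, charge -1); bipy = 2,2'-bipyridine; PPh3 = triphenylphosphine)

The 2 iodide counter-ions carry a total charge of -2, so each complex ion is 2+.
Ligand charges: 1×glycinato (-1 each), 1×2,2'-bipyridine (neutral), 2×triphenylphosphine (neutral); total -1. So Sc + (-1) = 2+, giving Sc = +3.
Ligands are named alphabetically: bipyridine before glycinato before triphenylphosphine.

(2,2'-bipyridine)(glycinato)bis(triphenylphosphine)scandium(III) iodide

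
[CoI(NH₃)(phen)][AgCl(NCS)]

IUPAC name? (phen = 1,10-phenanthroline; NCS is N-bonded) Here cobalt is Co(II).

ammineiodo(1,10-phenanthroline)cobalt(II) chloroisothiocyanatoargentate(I)

Both ions are complex: the cation is named first with the plain metal name, the anion second with the -ate form; each ion's ligands are alphabetised independently.
Co is given as +2; the cation's ligand charges sum to -1, so the complex cation is 1+.
A 1:1 salt means the anion carries the equal and opposite charge, 1−.
Anion: ligand charges sum to -2; for the ion to be 1−, Ag = +1.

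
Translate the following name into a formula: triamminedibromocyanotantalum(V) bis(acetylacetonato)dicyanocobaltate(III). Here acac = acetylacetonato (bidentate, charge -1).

[TaBr2(CN)(NH3)3][Co(acac)2(CN)2]2

Cation [Ta…]: ligand charges -3, Ta(V) ⇒ ion charge 2+.
Anion [Co…]: ligand charges -4, Co(III) ⇒ ion charge 1−.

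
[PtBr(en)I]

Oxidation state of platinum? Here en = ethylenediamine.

No counter-ion: the bracketed complex is neutral.
Ligand charges: 1×en neutral; 1×Br = -1; 1×I = -1; sum -2.
Pt + (-2) = 0 ⇒ Pt is +2.

+2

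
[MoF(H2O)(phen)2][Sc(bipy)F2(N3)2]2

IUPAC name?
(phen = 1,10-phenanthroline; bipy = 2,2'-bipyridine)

Scandium is always +3 in its complexes; the anion's ligand charges sum to -4, so the complex anion is 1−.
With 2 anions per cation, the cation must be 2×1 = 2+.
Cation: ligand charges sum to -1; for the ion to be 2+, Mo = +3.

aquafluorobis(1,10-phenanthroline)molybdenum(III) diazido(2,2'-bipyridine)difluoroscandate(III)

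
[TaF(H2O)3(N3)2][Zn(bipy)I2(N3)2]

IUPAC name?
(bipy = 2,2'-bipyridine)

Zinc is always +2 in its complexes; the anion's ligand charges sum to -4, so the complex anion is 2−.
A 1:1 salt means the cation carries the equal and opposite charge, 2+.
Cation: ligand charges sum to -3; for the ion to be 2+, Ta = +5.

triaquadiazidofluorotantalum(V) diazido(2,2'-bipyridine)diiodozincate(II)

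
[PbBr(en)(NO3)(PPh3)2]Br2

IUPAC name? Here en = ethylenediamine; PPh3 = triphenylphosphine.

The 2 bromide counter-ions carry a total charge of -2, so each complex ion is 2+.
Ligand charges: 1×bromo (-1 each), 1×nitrato (-1 each), 1×ethylenediamine (neutral), 2×triphenylphosphine (neutral); total -2. So Pb + (-2) = 2+, giving Pb = +4.
Ligands are named alphabetically: bromo before ethylenediamine before nitrato before triphenylphosphine.

bromo(ethylenediamine)nitratobis(triphenylphosphine)lead(IV) bromide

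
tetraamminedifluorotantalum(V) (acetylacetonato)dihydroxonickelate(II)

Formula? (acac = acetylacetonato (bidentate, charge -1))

[TaF2(NH3)4][Ni(acac)(OH)2]3

Cation [Ta…]: ligand charges -2, Ta(V) ⇒ ion charge 3+.
Anion [Ni…]: ligand charges -3, Ni(II) ⇒ ion charge 1−.
One 3+ cation requires 3 of the 1− anion.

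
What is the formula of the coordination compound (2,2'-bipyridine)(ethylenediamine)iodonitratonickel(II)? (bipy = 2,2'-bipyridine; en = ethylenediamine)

Ligands: 1 2,2'-bipyridine (bipy, neutral), 1 ethylenediamine (en, neutral), 1 iodo (I, -1), 1 nitrato (NO3, -1). Ligand charge sum = -2.
With Ni in oxidation state +2, the complex ion is [Ni...].

[Ni(bipy)(en)I(NO3)]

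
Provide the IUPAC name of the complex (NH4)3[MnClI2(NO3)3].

ammonium chlorodiiodotrinitratomanganate(III)

The 3 ammonium counter-ions carry a total charge of +3, so each complex ion is 3−.
Ligand charges: 1×chloro (-1 each), 3×nitrato (-1 each), 2×iodo (-1 each); total -6. So Mn + (-6) = 3−, giving Mn = +3.
The complex ion is anionic, so manganese takes the -ate form manganate(III).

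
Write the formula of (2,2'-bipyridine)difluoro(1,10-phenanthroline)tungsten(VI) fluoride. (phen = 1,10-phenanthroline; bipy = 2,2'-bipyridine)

Ligands: 1 1,10-phenanthroline (phen, neutral), 2 fluoro (F, -1), 1 2,2'-bipyridine (bipy, neutral). Ligand charge sum = -2.
Charge balance with fluoride (-1) requires 1 complex ion per 4 fluoride.

[W(bipy)F2(phen)]F4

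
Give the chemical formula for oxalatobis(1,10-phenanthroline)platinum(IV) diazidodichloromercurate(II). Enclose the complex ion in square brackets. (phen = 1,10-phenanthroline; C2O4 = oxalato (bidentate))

[Pt(C2O4)(phen)2][HgCl2(N3)2]

Cation [Pt…]: ligand charges -2, Pt(IV) ⇒ ion charge 2+.
Anion [Hg…]: ligand charges -4, Hg(II) ⇒ ion charge 2−.
One 2+ cation balances one 2− anion.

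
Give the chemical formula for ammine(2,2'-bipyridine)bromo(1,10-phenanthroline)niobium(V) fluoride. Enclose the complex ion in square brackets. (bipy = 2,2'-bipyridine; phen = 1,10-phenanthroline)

Ligands: 1 2,2'-bipyridine (bipy, neutral), 1 bromo (Br, -1), 1 1,10-phenanthroline (phen, neutral), 1 ammine (NH3, neutral). Ligand charge sum = -1.
Charge balance with fluoride (-1) requires 1 complex ion per 4 fluoride.

[Nb(bipy)Br(NH3)(phen)]F4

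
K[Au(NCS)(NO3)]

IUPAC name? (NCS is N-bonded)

potassium isothiocyanatonitratoaurate(I)

The 1 potassium counter-ion carries a total charge of +1, so each complex ion is 1−.
Ligand charges: 1×isothiocyanato (-1 each), 1×nitrato (-1 each); total -2. So Au + (-2) = 1−, giving Au = +1.
The complex ion is anionic, so gold takes the -ate form aurate(I).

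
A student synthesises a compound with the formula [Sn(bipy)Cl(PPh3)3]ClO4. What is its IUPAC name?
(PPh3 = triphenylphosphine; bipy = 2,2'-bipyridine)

The 1 perchlorate counter-ion carries a total charge of -1, so each complex ion is 1+.
Ligand charges: 1×chloro (-1 each), 3×triphenylphosphine (neutral), 1×2,2'-bipyridine (neutral); total -1. So Sn + (-1) = 1+, giving Sn = +2.
Ligands are named alphabetically: bipyridine before chloro before triphenylphosphine.

(2,2'-bipyridine)chlorotris(triphenylphosphine)tin(II) perchlorate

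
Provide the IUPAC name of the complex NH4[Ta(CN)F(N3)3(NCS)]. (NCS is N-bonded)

The 1 ammonium counter-ion carries a total charge of +1, so each complex ion is 1−.
Ligand charges: 1×isothiocyanato (-1 each), 3×azido (-1 each), 1×fluoro (-1 each), 1×cyano (-1 each); total -6. So Ta + (-6) = 1−, giving Ta = +5.
The complex ion is anionic, so tantalum takes the -ate form tantalate(V).

ammonium triazidocyanofluoroisothiocyanatotantalate(V)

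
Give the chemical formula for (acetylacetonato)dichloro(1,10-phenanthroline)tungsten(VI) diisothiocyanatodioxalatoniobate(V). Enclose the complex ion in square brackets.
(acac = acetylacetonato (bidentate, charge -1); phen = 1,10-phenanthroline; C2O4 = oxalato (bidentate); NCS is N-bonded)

Cation [W…]: ligand charges -3, W(VI) ⇒ ion charge 3+.
Anion [Nb…]: ligand charges -6, Nb(V) ⇒ ion charge 1−.
One 3+ cation requires 3 of the 1− anion.

[W(acac)Cl2(phen)][Nb(C2O4)2(NCS)2]3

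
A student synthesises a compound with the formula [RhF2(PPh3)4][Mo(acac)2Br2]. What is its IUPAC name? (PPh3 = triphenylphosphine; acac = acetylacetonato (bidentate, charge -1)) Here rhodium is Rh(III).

Both ions are complex: the cation is named first with the plain metal name, the anion second with the -ate form; each ion's ligands are alphabetised independently.
Rh is given as +3; the cation's ligand charges sum to -2, so the complex cation is 1+.
A 1:1 salt means the anion carries the equal and opposite charge, 1−.
Anion: ligand charges sum to -4; for the ion to be 1−, Mo = +3.

difluorotetrakis(triphenylphosphine)rhodium(III) bis(acetylacetonato)dibromomolybdate(III)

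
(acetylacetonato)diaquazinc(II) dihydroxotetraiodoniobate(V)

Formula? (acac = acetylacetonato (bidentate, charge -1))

[Zn(acac)(H2O)2][NbI4(OH)2]

Cation [Zn…]: ligand charges -1, Zn(II) ⇒ ion charge 1+.
Anion [Nb…]: ligand charges -6, Nb(V) ⇒ ion charge 1−.
One 1+ cation balances one 1− anion.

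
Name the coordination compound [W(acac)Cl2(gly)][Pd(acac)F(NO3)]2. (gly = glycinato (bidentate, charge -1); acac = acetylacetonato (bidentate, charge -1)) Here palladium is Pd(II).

(acetylacetonato)dichloro(glycinato)tungsten(VI) (acetylacetonato)fluoronitratopalladate(II)

Pd is given as +2; the anion's ligand charges sum to -3, so the complex anion is 1−.
With 2 anions per cation, the cation must be 2×1 = 2+.
Cation: ligand charges sum to -4; for the ion to be 2+, W = +6.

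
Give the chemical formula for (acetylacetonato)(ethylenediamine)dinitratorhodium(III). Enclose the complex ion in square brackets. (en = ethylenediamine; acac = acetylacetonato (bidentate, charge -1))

Ligands: 1 ethylenediamine (en, neutral), 1 acetylacetonato (acac, -1), 2 nitrato (NO3, -1). Ligand charge sum = -3.
With Rh in oxidation state +3, the complex ion is [Rh...].

[Rh(acac)(en)(NO3)2]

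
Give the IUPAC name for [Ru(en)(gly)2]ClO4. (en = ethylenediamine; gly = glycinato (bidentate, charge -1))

(ethylenediamine)bis(glycinato)ruthenium(III) perchlorate

The 1 perchlorate counter-ion carries a total charge of -1, so each complex ion is 1+.
Ligand charges: 1×ethylenediamine (neutral), 2×glycinato (-1 each); total -2. So Ru + (-2) = 1+, giving Ru = +3.
Ligands are named alphabetically: ethylenediamine before glycinato.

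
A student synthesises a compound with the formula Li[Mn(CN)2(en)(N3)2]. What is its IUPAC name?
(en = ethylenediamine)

lithium diazidodicyano(ethylenediamine)manganate(III)

The 1 lithium counter-ion carries a total charge of +1, so each complex ion is 1−.
Ligand charges: 2×cyano (-1 each), 1×ethylenediamine (neutral), 2×azido (-1 each); total -4. So Mn + (-4) = 1−, giving Mn = +3.
Ligands are named alphabetically: azido before cyano before ethylenediamine.
The complex ion is anionic, so manganese takes the -ate form manganate(III).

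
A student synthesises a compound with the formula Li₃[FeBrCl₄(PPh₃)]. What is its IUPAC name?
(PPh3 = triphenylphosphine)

lithium bromotetrachloro(triphenylphosphine)ferrate(II)

The 3 lithium counter-ions carry a total charge of +3, so each complex ion is 3−.
Ligand charges: 1×triphenylphosphine (neutral), 1×bromo (-1 each), 4×chloro (-1 each); total -5. So Fe + (-5) = 3−, giving Fe = +2.
Ligands are named alphabetically: bromo before chloro before triphenylphosphine.
The complex ion is anionic, so iron takes the -ate form ferrate(II).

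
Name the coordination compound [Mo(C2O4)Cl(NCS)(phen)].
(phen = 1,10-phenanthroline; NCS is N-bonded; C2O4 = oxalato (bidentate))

There is no counter-ion, so the complex is neutral overall.
Ligand charges: 1×1,10-phenanthroline (neutral), 1×isothiocyanato (-1 each), 1×chloro (-1 each), 1×oxalato (-2 each); total -4. So Mo + (-4) = 0, giving Mo = +4.
Ligands are named alphabetically: chloro before isothiocyanato before oxalato before phenanthroline.

chloroisothiocyanatooxalato(1,10-phenanthroline)molybdenum(IV)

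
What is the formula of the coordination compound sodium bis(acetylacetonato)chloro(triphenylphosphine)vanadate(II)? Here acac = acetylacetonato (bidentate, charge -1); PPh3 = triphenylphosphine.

Ligands: 1 chloro (Cl, -1), 2 acetylacetonato (acac, -1), 1 triphenylphosphine (PPh3, neutral). Ligand charge sum = -3.
With V in oxidation state +2, the complex ion is [V...]^1−.
Charge balance with sodium (+1) requires 1 complex ion per 1 sodium.

Na[V(acac)2Cl(PPh3)]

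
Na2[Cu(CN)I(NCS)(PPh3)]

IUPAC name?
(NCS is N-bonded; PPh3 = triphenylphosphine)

The 2 sodium counter-ions carry a total charge of +2, so each complex ion is 2−.
Ligand charges: 1×iodo (-1 each), 1×isothiocyanato (-1 each), 1×cyano (-1 each), 1×triphenylphosphine (neutral); total -3. So Cu + (-3) = 2−, giving Cu = +1.
The complex ion is anionic, so copper takes the -ate form cuprate(I).

sodium cyanoiodoisothiocyanato(triphenylphosphine)cuprate(I)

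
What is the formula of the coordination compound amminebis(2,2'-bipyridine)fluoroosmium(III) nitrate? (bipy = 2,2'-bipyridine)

Ligands: 1 ammine (NH3, neutral), 1 fluoro (F, -1), 2 2,2'-bipyridine (bipy, neutral). Ligand charge sum = -1.
Charge balance with nitrate (-1) requires 1 complex ion per 2 nitrate.

[Os(bipy)2F(NH3)](NO3)2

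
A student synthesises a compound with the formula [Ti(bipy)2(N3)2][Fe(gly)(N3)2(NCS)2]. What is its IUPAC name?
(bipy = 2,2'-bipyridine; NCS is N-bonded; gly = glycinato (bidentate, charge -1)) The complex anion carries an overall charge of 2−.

Both ions are complex: the cation is named first with the plain metal name, the anion second with the -ate form; each ion's ligands are alphabetised independently.
The complex anion is given as 2−; its ligand charges sum to -5, so Fe = +3.
A 1:1 salt means the cation carries the equal and opposite charge, 2+.
Cation: ligand charges sum to -2; for the ion to be 2+, Ti = +4.

diazidobis(2,2'-bipyridine)titanium(IV) diazido(glycinato)diisothiocyanatoferrate(III)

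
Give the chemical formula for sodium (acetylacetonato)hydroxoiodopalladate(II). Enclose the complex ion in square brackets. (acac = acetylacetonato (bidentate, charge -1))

Na[Pd(acac)I(OH)]

Ligands: 1 acetylacetonato (acac, -1), 1 hydroxo (OH, -1), 1 iodo (I, -1). Ligand charge sum = -3.
Charge balance with sodium (+1) requires 1 complex ion per 1 sodium.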